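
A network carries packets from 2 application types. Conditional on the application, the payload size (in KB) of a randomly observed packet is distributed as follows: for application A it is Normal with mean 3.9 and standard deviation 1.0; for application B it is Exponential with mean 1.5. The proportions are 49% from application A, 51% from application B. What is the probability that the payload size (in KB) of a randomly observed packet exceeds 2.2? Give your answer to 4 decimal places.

Conditional on each application, P(X > 2.2): A: 0.955435; B: 0.230693.
By total probability, P(X > 2.2) = 0.49·0.955435 + 0.51·0.230693 = 0.585816.

0.5858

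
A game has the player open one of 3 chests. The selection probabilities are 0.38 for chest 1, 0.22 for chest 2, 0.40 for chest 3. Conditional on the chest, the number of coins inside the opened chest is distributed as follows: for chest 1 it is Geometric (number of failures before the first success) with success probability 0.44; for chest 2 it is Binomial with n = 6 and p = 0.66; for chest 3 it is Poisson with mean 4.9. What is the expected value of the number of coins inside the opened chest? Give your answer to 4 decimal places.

Component means — 1: 1.27273; 2: 3.96; 3: 4.9.
E[X] = 0.38·1.27273 + 0.22·3.96 + 0.4·4.9 = 3.31484.

3.3148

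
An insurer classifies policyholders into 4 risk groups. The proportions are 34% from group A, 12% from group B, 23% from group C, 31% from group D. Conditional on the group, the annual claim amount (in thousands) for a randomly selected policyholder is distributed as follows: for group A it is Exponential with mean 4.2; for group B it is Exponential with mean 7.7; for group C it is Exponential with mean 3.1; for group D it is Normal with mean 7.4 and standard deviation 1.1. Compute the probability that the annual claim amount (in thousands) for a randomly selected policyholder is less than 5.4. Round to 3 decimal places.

0.507

Conditional on each group, P(X < 5.4): A: 0.723547; B: 0.504059; C: 0.824819; D: 0.0345182.
By total probability, P(X < 5.4) = 0.34·0.723547 + 0.12·0.504059 + 0.23·0.824819 + 0.31·0.0345182 = 0.506902.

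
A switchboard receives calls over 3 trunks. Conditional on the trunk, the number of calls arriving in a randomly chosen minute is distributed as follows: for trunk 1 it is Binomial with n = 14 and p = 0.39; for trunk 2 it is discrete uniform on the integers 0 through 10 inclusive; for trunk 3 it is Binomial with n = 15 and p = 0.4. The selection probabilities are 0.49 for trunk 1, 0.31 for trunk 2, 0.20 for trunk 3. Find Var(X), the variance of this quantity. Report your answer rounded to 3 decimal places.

5.575

Per component, 1: μ=5.46, E[X²]=33.1422; 2: μ=5, E[X²]=35; 3: μ=6, E[X²]=39.6.
E[X] = 0.49·5.46 + 0.31·5 + 0.2·6 = 5.4254.
E[X²] = 0.49·33.1422 + 0.31·35 + 0.2·39.6 = 35.0097.
Var(X) = E[X²] − (E[X])² = 35.0097 − 29.435 = 5.57471.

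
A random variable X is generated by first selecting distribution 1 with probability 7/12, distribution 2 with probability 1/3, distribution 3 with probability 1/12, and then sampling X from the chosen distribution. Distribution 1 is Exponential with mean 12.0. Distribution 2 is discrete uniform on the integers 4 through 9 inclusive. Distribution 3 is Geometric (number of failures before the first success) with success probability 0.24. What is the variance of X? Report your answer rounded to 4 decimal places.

96.0554

Per component, 1: μ=12, E[X²]=288; 2: μ=6.5, E[X²]=45.1667; 3: μ=3.16667, E[X²]=23.2222.
E[X] = 0.583333·12 + 0.333333·6.5 + 0.0833333·3.16667 = 9.43056.
E[X²] = 0.583333·288 + 0.333333·45.1667 + 0.0833333·23.2222 = 184.991.
Var(X) = E[X²] − (E[X])² = 184.991 − 88.9354 = 96.0554.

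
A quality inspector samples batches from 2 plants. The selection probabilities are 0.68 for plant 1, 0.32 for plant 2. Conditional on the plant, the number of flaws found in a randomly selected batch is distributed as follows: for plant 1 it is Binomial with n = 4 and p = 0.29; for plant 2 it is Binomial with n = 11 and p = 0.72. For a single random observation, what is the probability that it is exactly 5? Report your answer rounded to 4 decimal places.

Conditional on each plant, P(X = 5): 1: 0; 2: 0.0430777.
By total probability, P(X = 5) = 0.68·0 + 0.32·0.0430777 = 0.0137849.

0.0138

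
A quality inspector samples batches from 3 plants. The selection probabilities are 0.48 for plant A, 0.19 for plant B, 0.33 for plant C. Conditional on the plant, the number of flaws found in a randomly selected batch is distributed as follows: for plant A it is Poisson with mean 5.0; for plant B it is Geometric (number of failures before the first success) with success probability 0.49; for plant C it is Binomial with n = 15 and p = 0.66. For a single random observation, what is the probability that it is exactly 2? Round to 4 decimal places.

0.0647

Conditional on each plant, P(X = 2): A: 0.0842243; B: 0.127449; C: 3.7111e-05.
By total probability, P(X = 2) = 0.48·0.0842243 + 0.19·0.127449 + 0.33·3.7111e-05 = 0.0646552.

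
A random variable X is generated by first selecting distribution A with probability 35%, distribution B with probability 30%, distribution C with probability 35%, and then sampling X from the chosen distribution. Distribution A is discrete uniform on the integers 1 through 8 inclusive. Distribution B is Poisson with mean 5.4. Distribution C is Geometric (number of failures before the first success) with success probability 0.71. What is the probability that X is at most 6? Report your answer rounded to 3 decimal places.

0.823

Conditional on each component, P(X ≤ 6): A: 0.75; B: 0.701671; C: 0.999828.
By total probability, P(X ≤ 6) = 0.35·0.75 + 0.3·0.701671 + 0.35·0.999828 = 0.822941.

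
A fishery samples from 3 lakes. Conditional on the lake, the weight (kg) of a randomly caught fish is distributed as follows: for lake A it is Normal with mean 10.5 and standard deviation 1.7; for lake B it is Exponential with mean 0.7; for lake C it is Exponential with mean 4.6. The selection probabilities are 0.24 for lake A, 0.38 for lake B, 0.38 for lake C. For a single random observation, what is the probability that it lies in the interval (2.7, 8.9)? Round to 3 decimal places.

0.206

Conditional on each lake, P(2.7 < X < 8.9): A: 0.173305; B: 0.0211253; C: 0.411561.
By total probability, P(2.7 < X < 8.9) = 0.24·0.173305 + 0.38·0.0211253 + 0.38·0.411561 = 0.206014.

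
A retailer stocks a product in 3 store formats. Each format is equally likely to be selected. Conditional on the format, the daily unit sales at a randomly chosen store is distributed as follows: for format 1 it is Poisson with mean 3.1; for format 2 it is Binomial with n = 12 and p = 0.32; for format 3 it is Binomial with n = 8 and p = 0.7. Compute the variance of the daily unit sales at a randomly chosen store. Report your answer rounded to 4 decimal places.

3.5632

Per component, 1: μ=3.1, E[X²]=12.71; 2: μ=3.84, E[X²]=17.3568; 3: μ=5.6, E[X²]=33.04.
E[X] = 0.333333·3.1 + 0.333333·3.84 + 0.333333·5.6 = 4.18.
E[X²] = 0.333333·12.71 + 0.333333·17.3568 + 0.333333·33.04 = 21.0356.
Var(X) = E[X²] − (E[X])² = 21.0356 − 17.4724 = 3.5632.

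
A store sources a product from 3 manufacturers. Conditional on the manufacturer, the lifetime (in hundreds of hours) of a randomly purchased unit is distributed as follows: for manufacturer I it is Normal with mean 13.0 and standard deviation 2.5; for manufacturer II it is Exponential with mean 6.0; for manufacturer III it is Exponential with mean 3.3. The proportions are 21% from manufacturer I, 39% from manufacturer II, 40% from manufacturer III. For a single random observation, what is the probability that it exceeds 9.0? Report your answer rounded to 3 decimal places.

Conditional on each manufacturer, P(X > 9.0): I: 0.945201; II: 0.22313; III: 0.0653974.
By total probability, P(X > 9.0) = 0.21·0.945201 + 0.39·0.22313 + 0.4·0.0653974 = 0.311672.

0.312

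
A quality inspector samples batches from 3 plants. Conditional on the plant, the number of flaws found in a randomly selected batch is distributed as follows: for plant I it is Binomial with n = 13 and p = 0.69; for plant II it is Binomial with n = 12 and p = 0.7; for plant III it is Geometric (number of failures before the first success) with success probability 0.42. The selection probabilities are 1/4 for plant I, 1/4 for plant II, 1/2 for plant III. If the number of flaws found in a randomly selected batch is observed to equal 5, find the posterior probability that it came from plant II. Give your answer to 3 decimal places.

Likelihoods P(X=5 | ·): I: 0.0171679; II: 0.0291115; III: 0.027567.
Posterior ∝ prior × likelihood. Numerator for II: 0.25·0.0291115 = 0.00727787.
Normalizing constant: 0.25·0.0171679 + 0.25·0.0291115 + 0.5·0.027567 = 0.0253533.
P(II | observation) = 0.00727787 / 0.0253533 = 0.287058.

0.287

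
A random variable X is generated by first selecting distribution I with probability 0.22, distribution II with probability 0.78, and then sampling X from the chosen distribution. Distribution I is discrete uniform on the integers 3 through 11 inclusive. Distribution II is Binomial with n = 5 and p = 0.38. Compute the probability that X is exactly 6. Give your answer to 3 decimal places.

Conditional on each component, P(X = 6): I: 0.111111; II: 0.
By total probability, P(X = 6) = 0.22·0.111111 + 0.78·0 = 0.0244444.

0.024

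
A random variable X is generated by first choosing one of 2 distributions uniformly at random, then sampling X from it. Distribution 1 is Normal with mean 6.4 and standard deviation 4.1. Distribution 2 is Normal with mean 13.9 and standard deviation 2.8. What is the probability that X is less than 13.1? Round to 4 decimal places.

Conditional on each component, P(X < 13.1): 1: 0.948886; 2: 0.387548.
By total probability, P(X < 13.1) = 0.5·0.948886 + 0.5·0.387548 = 0.668217.

0.6682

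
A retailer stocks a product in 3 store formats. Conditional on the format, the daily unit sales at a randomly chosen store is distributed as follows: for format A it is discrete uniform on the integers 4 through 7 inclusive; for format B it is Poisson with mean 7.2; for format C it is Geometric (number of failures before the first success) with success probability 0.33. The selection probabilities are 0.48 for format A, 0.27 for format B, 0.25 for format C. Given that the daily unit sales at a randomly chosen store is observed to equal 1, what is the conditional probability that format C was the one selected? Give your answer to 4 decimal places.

Likelihoods P(X=1 | ·): A: 0; B: 0.00537542; C: 0.2211.
Posterior ∝ prior × likelihood. Numerator for C: 0.25·0.2211 = 0.055275.
Normalizing constant: 0.48·0 + 0.27·0.00537542 + 0.25·0.2211 = 0.0567264.
P(C | observation) = 0.055275 / 0.0567264 = 0.974415.

0.9744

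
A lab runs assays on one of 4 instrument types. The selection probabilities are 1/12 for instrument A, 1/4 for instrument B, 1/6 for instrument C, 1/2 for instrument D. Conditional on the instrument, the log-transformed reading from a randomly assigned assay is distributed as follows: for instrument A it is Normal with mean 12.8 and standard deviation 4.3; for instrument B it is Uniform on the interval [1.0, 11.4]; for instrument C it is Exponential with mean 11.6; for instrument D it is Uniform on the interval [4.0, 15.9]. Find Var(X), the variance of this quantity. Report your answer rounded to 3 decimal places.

Per component, A: μ=12.8, E[X²]=182.33; B: μ=6.2, E[X²]=47.4533; C: μ=11.6, E[X²]=269.12; D: μ=9.95, E[X²]=110.803.
E[X] = 0.0833333·12.8 + 0.25·6.2 + 0.166667·11.6 + 0.5·9.95 = 9.525.
E[X²] = 0.0833333·182.33 + 0.25·47.4533 + 0.166667·269.12 + 0.5·110.803 = 127.312.
Var(X) = E[X²] − (E[X])² = 127.312 − 90.7256 = 36.5869.

36.587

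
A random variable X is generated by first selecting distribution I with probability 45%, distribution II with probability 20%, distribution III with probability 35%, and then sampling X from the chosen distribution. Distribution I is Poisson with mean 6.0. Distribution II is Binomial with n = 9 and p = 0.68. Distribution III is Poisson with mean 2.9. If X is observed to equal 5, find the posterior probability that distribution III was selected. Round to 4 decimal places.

0.2292

Likelihoods P(X=5 | ·): I: 0.160623; II: 0.192095; III: 0.0940491.
Posterior ∝ prior × likelihood. Numerator for III: 0.35·0.0940491 = 0.0329172.
Normalizing constant: 0.45·0.160623 + 0.2·0.192095 + 0.35·0.0940491 = 0.143617.
P(III | observation) = 0.0329172 / 0.143617 = 0.229202.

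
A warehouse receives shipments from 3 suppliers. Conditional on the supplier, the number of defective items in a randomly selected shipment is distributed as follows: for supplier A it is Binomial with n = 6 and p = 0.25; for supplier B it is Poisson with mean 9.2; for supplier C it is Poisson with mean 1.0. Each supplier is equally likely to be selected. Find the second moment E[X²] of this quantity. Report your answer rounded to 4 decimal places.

For each component E[X²] = Var + (mean)², giving A: 3.375; B: 93.84; C: 2.
Overall E[X²] = 0.333333·3.375 + 0.333333·93.84 + 0.333333·2 = 33.0717.

33.0717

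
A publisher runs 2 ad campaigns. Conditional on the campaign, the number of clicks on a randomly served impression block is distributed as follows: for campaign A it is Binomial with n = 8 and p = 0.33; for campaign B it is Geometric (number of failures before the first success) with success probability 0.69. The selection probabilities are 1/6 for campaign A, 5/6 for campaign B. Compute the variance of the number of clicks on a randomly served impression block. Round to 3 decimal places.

1.504

Per component, A: μ=2.64, E[X²]=8.7384; B: μ=0.449275, E[X²]=0.852972.
E[X] = 0.166667·2.64 + 0.833333·0.449275 = 0.814396.
E[X²] = 0.166667·8.7384 + 0.833333·0.852972 = 2.16721.
Var(X) = E[X²] − (E[X])² = 2.16721 − 0.663241 = 1.50397.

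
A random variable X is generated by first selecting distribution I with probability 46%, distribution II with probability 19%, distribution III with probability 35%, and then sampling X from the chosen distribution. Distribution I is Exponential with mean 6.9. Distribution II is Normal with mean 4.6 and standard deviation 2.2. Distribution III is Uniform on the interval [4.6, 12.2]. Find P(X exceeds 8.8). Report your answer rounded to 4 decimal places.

Conditional on each component, P(X > 8.8): I: 0.27933; II: 0.0281252; III: 0.447368.
By total probability, P(X > 8.8) = 0.46·0.27933 + 0.19·0.0281252 + 0.35·0.447368 = 0.290414.

0.2904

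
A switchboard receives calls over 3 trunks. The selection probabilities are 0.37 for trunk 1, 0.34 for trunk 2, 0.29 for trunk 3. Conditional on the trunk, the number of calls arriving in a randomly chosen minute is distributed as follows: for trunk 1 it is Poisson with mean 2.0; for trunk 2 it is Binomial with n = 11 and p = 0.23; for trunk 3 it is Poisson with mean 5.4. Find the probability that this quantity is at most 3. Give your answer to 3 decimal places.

0.640

Conditional on each trunk, P(X ≤ 3): 1: 0.857123; 2: 0.766705; 3: 0.213291.
By total probability, P(X ≤ 3) = 0.37·0.857123 + 0.34·0.766705 + 0.29·0.213291 = 0.63967.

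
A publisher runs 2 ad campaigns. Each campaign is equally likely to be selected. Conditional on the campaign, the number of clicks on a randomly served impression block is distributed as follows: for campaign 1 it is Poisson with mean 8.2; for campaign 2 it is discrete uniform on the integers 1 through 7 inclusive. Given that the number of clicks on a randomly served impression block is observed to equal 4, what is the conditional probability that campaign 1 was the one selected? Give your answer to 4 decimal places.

0.2659

Likelihoods P(X=4 | ·): 1: 0.0517404; 2: 0.142857.
Posterior ∝ prior × likelihood. Numerator for 1: 0.5·0.0517404 = 0.0258702.
Normalizing constant: 0.5·0.0517404 + 0.5·0.142857 = 0.0972987.
P(1 | observation) = 0.0258702 / 0.0972987 = 0.265884.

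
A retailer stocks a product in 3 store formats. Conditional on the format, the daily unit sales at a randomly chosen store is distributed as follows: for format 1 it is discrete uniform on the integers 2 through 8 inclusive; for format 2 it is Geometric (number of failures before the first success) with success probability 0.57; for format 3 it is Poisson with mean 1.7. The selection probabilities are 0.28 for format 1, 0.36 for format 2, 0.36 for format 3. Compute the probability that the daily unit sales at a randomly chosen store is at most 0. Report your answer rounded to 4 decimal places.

0.2710

Conditional on each format, P(X ≤ 0): 1: 0; 2: 0.57; 3: 0.182684.
By total probability, P(X ≤ 0) = 0.28·0 + 0.36·0.57 + 0.36·0.182684 = 0.270966.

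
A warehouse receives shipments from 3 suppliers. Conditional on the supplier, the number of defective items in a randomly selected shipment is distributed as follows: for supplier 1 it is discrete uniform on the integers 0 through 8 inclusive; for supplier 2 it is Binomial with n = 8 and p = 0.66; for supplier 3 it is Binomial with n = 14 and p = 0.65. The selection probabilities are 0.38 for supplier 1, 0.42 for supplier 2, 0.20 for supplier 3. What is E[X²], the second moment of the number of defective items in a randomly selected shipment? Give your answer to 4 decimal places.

For each component E[X²] = Var + (mean)², giving 1: 22.6667; 2: 29.6736; 3: 85.995.
Overall E[X²] = 0.38·22.6667 + 0.42·29.6736 + 0.2·85.995 = 38.2752.

38.2752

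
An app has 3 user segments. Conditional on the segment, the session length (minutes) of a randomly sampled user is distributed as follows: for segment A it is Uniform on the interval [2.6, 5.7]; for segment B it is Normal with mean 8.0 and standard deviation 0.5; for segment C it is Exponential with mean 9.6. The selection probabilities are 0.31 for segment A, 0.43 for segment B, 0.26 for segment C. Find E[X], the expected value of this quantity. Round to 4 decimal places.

7.2225

Component means — A: 4.15; B: 8; C: 9.6.
E[X] = 0.31·4.15 + 0.43·8 + 0.26·9.6 = 7.2225.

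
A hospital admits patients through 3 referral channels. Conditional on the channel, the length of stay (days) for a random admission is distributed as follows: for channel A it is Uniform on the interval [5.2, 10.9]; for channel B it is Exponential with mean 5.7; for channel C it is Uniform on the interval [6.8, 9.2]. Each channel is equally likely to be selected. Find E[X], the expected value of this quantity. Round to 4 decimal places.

7.2500

Component means — A: 8.05; B: 5.7; C: 8.
E[X] = 0.333333·8.05 + 0.333333·5.7 + 0.333333·8 = 7.25.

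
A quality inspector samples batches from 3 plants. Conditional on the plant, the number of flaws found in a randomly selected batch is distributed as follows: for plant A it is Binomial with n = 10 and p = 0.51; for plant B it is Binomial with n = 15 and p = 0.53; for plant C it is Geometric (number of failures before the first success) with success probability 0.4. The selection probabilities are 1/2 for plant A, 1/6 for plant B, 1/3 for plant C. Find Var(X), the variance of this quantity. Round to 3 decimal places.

8.270

Per component, A: μ=5.1, E[X²]=28.509; B: μ=7.95, E[X²]=66.939; C: μ=1.5, E[X²]=6.
E[X] = 0.5·5.1 + 0.166667·7.95 + 0.333333·1.5 = 4.375.
E[X²] = 0.5·28.509 + 0.166667·66.939 + 0.333333·6 = 27.411.
Var(X) = E[X²] − (E[X])² = 27.411 − 19.1406 = 8.27037.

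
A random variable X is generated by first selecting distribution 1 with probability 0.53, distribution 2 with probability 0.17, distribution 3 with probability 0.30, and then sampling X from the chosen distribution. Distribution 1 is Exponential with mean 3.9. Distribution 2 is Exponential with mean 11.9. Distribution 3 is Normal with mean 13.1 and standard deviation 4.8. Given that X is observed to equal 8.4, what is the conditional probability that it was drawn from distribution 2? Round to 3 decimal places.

Likelihoods f(8.4 | ·): 1: 0.0297531; 2: 0.0414851; 3: 0.0514606.
Posterior ∝ prior × likelihood. Numerator for 2: 0.17·0.0414851 = 0.00705247.
Normalizing constant: 0.53·0.0297531 + 0.17·0.0414851 + 0.3·0.0514606 = 0.0382598.
P(2 | observation) = 0.00705247 / 0.0382598 = 0.184331.

0.184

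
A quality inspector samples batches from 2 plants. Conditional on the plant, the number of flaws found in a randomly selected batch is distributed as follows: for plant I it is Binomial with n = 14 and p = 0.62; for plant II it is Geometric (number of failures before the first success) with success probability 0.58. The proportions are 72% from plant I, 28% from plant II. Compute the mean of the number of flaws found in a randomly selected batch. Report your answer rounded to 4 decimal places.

Component means — I: 8.68; II: 0.724138.
E[X] = 0.72·8.68 + 0.28·0.724138 = 6.45236.

6.4524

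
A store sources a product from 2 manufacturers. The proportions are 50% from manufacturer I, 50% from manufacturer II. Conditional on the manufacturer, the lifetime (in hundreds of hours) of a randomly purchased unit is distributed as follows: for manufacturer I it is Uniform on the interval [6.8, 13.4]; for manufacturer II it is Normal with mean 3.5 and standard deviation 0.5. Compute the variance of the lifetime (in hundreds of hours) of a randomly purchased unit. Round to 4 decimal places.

Per component, I: μ=10.1, E[X²]=105.64; II: μ=3.5, E[X²]=12.5.
E[X] = 0.5·10.1 + 0.5·3.5 = 6.8.
E[X²] = 0.5·105.64 + 0.5·12.5 = 59.07.
Var(X) = E[X²] − (E[X])² = 59.07 − 46.24 = 12.83.

12.8300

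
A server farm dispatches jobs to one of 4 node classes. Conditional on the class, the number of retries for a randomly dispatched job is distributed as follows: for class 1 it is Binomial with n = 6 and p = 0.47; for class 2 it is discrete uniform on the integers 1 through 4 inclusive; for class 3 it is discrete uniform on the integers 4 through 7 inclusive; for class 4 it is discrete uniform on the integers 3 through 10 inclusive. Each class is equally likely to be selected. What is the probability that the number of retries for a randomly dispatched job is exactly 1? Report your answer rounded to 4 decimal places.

0.0920

Conditional on each class, P(X = 1): 1: 0.117931; 2: 0.25; 3: 0; 4: 0.
By total probability, P(X = 1) = 0.25·0.117931 + 0.25·0.25 + 0.25·0 + 0.25·0 = 0.0919828.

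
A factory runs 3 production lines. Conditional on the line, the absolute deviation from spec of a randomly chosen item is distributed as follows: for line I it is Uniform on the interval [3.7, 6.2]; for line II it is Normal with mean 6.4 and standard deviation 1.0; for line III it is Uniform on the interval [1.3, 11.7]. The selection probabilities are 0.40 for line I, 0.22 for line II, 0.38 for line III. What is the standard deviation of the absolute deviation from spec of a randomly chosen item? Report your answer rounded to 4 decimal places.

2.0987

Per component, I: μ=4.95, E[X²]=25.0233; II: μ=6.4, E[X²]=41.96; III: μ=6.5, E[X²]=51.2633.
E[X] = 0.4·4.95 + 0.22·6.4 + 0.38·6.5 = 5.858.
E[X²] = 0.4·25.0233 + 0.22·41.96 + 0.38·51.2633 = 38.7206.
Var(X) = E[X²] − (E[X])² = 38.7206 − 34.3162 = 4.40444.
SD(X) = √4.40444 = 2.09867.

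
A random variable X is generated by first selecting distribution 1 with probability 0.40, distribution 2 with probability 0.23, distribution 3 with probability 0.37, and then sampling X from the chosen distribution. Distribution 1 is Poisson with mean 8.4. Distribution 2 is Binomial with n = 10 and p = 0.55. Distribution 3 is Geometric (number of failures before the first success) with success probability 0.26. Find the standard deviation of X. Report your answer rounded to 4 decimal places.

Per component, 1: μ=8.4, E[X²]=78.96; 2: μ=5.5, E[X²]=32.725; 3: μ=2.84615, E[X²]=19.0473.
E[X] = 0.4·8.4 + 0.23·5.5 + 0.37·2.84615 = 5.67808.
E[X²] = 0.4·78.96 + 0.23·32.725 + 0.37·19.0473 = 46.1583.
Var(X) = E[X²] − (E[X])² = 46.1583 − 32.2406 = 13.9177.
SD(X) = √13.9177 = 3.73064.

3.7306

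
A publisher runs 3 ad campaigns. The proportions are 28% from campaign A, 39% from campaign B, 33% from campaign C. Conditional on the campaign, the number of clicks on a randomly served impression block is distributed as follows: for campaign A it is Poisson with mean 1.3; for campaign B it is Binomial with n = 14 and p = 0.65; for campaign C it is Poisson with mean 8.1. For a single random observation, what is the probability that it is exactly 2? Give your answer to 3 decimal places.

0.068

Conditional on each campaign, P(X = 2): A: 0.230289; B: 0.000129923; C: 0.0099576.
By total probability, P(X = 2) = 0.28·0.230289 + 0.39·0.000129923 + 0.33·0.0099576 = 0.0678177.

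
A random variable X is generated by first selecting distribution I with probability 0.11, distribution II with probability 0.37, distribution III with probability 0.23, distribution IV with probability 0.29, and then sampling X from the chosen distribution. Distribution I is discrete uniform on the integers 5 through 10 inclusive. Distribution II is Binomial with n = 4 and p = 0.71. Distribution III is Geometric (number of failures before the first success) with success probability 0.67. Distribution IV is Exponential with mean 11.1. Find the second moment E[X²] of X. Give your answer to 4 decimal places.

81.4840

For each component E[X²] = Var + (mean)², giving I: 59.1667; II: 8.8892; III: 0.977723; IV: 246.42.
Overall E[X²] = 0.11·59.1667 + 0.37·8.8892 + 0.23·0.977723 + 0.29·246.42 = 81.484.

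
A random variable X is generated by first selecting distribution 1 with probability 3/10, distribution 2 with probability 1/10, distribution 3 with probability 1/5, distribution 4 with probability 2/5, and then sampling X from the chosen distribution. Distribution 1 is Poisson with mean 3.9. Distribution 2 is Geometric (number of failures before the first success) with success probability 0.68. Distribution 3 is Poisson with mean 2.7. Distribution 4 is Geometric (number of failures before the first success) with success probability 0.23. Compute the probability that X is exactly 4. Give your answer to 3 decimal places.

0.121

Conditional on each component, P(X = 4): 1: 0.195119; 2: 0.00713032; 3: 0.148816; 4: 0.080852.
By total probability, P(X = 4) = 0.3·0.195119 + 0.1·0.00713032 + 0.2·0.148816 + 0.4·0.080852 = 0.121353.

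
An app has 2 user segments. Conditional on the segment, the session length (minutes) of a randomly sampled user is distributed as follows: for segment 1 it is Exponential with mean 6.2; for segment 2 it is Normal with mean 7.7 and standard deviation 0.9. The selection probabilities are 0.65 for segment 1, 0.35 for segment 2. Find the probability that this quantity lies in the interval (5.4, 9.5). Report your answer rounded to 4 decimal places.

Conditional on each segment, P(5.4 < X < 9.5): 1: 0.202499; 2: 0.971949.
By total probability, P(5.4 < X < 9.5) = 0.65·0.202499 + 0.35·0.971949 = 0.471807.

0.4718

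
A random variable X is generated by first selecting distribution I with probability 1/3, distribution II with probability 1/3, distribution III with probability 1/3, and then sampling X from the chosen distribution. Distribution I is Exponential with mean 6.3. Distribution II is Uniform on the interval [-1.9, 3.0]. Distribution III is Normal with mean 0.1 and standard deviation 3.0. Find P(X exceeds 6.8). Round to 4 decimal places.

Conditional on each component, P(X > 6.8): I: 0.339811; II: 0; III: 0.0127635.
By total probability, P(X > 6.8) = 0.333333·0.339811 + 0.333333·0 + 0.333333·0.0127635 = 0.117525.

0.1175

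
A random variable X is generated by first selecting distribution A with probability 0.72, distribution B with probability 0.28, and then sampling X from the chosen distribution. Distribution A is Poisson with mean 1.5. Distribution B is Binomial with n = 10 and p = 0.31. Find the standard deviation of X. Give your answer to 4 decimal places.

1.4816

Per component, A: μ=1.5, E[X²]=3.75; B: μ=3.1, E[X²]=11.749.
E[X] = 0.72·1.5 + 0.28·3.1 = 1.948.
E[X²] = 0.72·3.75 + 0.28·11.749 = 5.98972.
Var(X) = E[X²] − (E[X])² = 5.98972 − 3.7947 = 2.19502.
SD(X) = √2.19502 = 1.48156.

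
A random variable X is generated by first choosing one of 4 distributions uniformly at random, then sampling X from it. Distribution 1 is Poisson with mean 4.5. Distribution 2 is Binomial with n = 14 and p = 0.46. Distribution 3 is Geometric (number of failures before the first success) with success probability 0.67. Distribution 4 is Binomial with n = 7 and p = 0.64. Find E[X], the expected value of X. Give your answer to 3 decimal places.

3.978

Component means — 1: 4.5; 2: 6.44; 3: 0.492537; 4: 4.48.
E[X] = 0.25·4.5 + 0.25·6.44 + 0.25·0.492537 + 0.25·4.48 = 3.97813.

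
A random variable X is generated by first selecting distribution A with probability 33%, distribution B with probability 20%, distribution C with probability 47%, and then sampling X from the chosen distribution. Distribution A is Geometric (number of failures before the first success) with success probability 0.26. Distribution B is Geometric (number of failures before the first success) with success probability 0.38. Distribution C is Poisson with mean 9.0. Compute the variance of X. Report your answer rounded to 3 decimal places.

Per component, A: μ=2.84615, E[X²]=19.0473; B: μ=1.63158, E[X²]=6.95568; C: μ=9, E[X²]=90.
E[X] = 0.33·2.84615 + 0.2·1.63158 + 0.47·9 = 5.49555.
E[X²] = 0.33·19.0473 + 0.2·6.95568 + 0.47·90 = 49.9768.
Var(X) = E[X²] − (E[X])² = 49.9768 − 30.201 = 19.7757.

19.776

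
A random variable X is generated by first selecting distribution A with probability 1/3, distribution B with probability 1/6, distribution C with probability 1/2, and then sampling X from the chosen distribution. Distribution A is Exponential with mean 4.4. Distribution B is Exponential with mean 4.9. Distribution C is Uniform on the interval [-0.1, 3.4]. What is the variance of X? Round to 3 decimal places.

13.120

Per component, A: μ=4.4, E[X²]=38.72; B: μ=4.9, E[X²]=48.02; C: μ=1.65, E[X²]=3.74333.
E[X] = 0.333333·4.4 + 0.166667·4.9 + 0.5·1.65 = 3.10833.
E[X²] = 0.333333·38.72 + 0.166667·48.02 + 0.5·3.74333 = 22.7817.
Var(X) = E[X²] − (E[X])² = 22.7817 − 9.66174 = 13.1199.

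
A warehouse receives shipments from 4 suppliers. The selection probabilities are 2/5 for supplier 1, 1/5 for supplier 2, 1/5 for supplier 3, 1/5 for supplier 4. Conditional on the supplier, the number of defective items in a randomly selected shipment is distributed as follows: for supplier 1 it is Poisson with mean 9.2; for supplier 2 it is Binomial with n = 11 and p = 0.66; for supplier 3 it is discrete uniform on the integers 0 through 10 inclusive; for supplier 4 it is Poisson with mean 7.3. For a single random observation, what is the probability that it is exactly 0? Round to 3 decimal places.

0.018

Conditional on each supplier, P(X = 0): 1: 0.000101039; 2: 7.01888e-06; 3: 0.0909091; 4: 0.000675539.
By total probability, P(X = 0) = 0.4·0.000101039 + 0.2·7.01888e-06 + 0.2·0.0909091 + 0.2·0.000675539 = 0.0183587.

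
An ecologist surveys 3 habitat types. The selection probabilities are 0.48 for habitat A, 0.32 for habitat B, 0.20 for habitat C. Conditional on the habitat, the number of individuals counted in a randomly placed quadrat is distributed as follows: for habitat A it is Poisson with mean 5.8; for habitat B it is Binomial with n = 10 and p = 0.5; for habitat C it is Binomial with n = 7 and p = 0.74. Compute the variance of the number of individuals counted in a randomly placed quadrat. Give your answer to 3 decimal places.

Per component, A: μ=5.8, E[X²]=39.44; B: μ=5, E[X²]=27.5; C: μ=5.18, E[X²]=28.1792.
E[X] = 0.48·5.8 + 0.32·5 + 0.2·5.18 = 5.42.
E[X²] = 0.48·39.44 + 0.32·27.5 + 0.2·28.1792 = 33.367.
Var(X) = E[X²] − (E[X])² = 33.367 − 29.3764 = 3.99064.

3.991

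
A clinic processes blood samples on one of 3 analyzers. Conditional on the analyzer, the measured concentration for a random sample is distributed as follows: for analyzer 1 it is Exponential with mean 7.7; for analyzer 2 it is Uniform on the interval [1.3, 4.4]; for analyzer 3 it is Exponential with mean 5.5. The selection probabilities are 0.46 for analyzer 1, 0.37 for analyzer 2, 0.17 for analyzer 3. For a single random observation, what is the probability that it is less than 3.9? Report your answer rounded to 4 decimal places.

Conditional on each analyzer, P(X < 3.9): 1: 0.397395; 2: 0.83871; 3: 0.507909.
By total probability, P(X < 3.9) = 0.46·0.397395 + 0.37·0.83871 + 0.17·0.507909 = 0.579469.

0.5795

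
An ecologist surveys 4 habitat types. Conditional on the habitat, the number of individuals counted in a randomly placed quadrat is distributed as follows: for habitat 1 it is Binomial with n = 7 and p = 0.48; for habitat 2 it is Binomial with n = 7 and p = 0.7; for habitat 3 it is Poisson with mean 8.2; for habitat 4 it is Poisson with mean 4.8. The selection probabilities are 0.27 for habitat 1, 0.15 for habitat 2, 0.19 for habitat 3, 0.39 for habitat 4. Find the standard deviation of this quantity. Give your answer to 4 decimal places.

2.6088

Per component, 1: μ=3.36, E[X²]=13.0368; 2: μ=4.9, E[X²]=25.48; 3: μ=8.2, E[X²]=75.44; 4: μ=4.8, E[X²]=27.84.
E[X] = 0.27·3.36 + 0.15·4.9 + 0.19·8.2 + 0.39·4.8 = 5.0722.
E[X²] = 0.27·13.0368 + 0.15·25.48 + 0.19·75.44 + 0.39·27.84 = 32.5331.
Var(X) = E[X²] − (E[X])² = 32.5331 − 25.7272 = 6.80592.
SD(X) = √6.80592 = 2.60882.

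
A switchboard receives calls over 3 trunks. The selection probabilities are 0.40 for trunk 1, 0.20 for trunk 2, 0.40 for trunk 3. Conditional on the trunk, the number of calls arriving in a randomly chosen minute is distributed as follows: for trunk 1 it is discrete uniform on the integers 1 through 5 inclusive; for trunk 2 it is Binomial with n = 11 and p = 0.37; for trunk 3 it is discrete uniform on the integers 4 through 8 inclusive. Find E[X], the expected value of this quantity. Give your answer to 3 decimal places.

4.414

Component means — 1: 3; 2: 4.07; 3: 6.
E[X] = 0.4·3 + 0.2·4.07 + 0.4·6 = 4.414.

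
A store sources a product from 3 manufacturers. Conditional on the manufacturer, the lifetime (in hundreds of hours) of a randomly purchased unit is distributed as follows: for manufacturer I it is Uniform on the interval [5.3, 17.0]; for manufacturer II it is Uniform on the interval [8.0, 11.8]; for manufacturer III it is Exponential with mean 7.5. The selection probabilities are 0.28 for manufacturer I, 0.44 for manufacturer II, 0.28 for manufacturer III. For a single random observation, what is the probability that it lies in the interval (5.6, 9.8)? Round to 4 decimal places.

0.3658

Conditional on each manufacturer, P(5.6 < X < 9.8): I: 0.358974; II: 0.473684; III: 0.203223.
By total probability, P(5.6 < X < 9.8) = 0.28·0.358974 + 0.44·0.473684 + 0.28·0.203223 = 0.365836.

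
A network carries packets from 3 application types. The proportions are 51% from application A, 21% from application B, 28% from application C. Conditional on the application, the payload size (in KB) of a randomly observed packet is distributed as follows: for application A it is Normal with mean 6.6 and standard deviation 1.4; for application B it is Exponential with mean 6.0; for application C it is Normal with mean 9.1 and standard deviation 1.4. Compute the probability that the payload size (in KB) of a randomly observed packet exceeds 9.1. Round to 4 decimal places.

0.2050

Conditional on each application, P(X > 9.1): A: 0.0370728; B: 0.219442; C: 0.5.
By total probability, P(X > 9.1) = 0.51·0.0370728 + 0.21·0.219442 + 0.28·0.5 = 0.20499.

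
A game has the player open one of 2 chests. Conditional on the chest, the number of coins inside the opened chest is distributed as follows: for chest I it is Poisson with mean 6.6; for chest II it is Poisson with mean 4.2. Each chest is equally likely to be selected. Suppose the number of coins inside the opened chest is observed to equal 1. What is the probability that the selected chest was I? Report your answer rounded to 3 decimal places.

0.125

Likelihoods P(X=1 | ·): I: 0.00897843; II: 0.0629814.
Posterior ∝ prior × likelihood. Numerator for I: 0.5·0.00897843 = 0.00448921.
Normalizing constant: 0.5·0.00897843 + 0.5·0.0629814 = 0.0359799.
P(I | observation) = 0.00448921 / 0.0359799 = 0.12477.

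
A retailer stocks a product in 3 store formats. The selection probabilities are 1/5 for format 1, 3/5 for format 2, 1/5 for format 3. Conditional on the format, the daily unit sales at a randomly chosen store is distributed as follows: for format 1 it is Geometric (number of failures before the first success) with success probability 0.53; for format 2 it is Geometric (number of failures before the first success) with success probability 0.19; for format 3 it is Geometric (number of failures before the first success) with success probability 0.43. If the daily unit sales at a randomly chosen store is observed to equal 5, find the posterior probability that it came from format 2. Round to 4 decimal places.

0.8394

Likelihoods P(X=5 | ·): 1: 0.0121553; 2: 0.0662489; 3: 0.0258728.
Posterior ∝ prior × likelihood. Numerator for 2: 0.6·0.0662489 = 0.0397493.
Normalizing constant: 0.2·0.0121553 + 0.6·0.0662489 + 0.2·0.0258728 = 0.047355.
P(2 | observation) = 0.0397493 / 0.047355 = 0.839391.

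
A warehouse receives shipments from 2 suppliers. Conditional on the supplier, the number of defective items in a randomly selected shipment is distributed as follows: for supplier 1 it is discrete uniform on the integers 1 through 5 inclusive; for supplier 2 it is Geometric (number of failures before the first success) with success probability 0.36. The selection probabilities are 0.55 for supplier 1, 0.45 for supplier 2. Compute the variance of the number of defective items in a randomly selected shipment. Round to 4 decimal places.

Per component, 1: μ=3, E[X²]=11; 2: μ=1.77778, E[X²]=8.09877.
E[X] = 0.55·3 + 0.45·1.77778 = 2.45.
E[X²] = 0.55·11 + 0.45·8.09877 = 9.69444.
Var(X) = E[X²] − (E[X])² = 9.69444 − 6.0025 = 3.69194.

3.6919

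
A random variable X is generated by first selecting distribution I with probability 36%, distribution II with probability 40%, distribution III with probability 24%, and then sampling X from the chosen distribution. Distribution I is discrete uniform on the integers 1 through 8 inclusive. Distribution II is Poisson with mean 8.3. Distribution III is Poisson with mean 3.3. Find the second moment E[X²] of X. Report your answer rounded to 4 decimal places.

43.4616

For each component E[X²] = Var + (mean)², giving I: 25.5; II: 77.19; III: 14.19.
Overall E[X²] = 0.36·25.5 + 0.4·77.19 + 0.24·14.19 = 43.4616.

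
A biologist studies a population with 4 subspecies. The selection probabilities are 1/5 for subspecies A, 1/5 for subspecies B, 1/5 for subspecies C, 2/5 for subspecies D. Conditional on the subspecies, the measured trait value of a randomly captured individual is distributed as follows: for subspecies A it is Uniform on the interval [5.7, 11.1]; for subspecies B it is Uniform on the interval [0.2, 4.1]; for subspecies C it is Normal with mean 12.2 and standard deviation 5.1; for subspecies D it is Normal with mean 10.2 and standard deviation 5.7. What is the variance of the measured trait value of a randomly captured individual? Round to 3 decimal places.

30.881

Per component, A: μ=8.4, E[X²]=72.99; B: μ=2.15, E[X²]=5.89; C: μ=12.2, E[X²]=174.85; D: μ=10.2, E[X²]=136.53.
E[X] = 0.2·8.4 + 0.2·2.15 + 0.2·12.2 + 0.4·10.2 = 8.63.
E[X²] = 0.2·72.99 + 0.2·5.89 + 0.2·174.85 + 0.4·136.53 = 105.358.
Var(X) = E[X²] − (E[X])² = 105.358 − 74.4769 = 30.8811.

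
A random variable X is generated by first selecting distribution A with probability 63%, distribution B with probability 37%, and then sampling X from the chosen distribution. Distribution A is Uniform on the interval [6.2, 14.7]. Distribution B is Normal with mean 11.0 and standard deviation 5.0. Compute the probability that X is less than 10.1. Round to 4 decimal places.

Conditional on each component, P(X < 10.1): A: 0.458824; B: 0.428576.
By total probability, P(X < 10.1) = 0.63·0.458824 + 0.37·0.428576 = 0.447632.

0.4476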